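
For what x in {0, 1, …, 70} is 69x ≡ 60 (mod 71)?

The inverse of 69 mod 71 is 35 (since 69·35 = 2415 ≡ 1).
Multiplying both sides by 35: x ≡ 35·60 = 2100 ≡ 41 (mod 71).

41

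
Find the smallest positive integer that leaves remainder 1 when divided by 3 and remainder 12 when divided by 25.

x ≡ 1 (mod 3) gives x ∈ {1, 4, 7, 10, 13, 16, 19, 22, …}.
The first of these with x mod 25 = 12 is 37.

37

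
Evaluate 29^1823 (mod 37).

23

By repeated squaring mod 37: 29^1≡29, 29^2≡27, 29^4≡26, 29^8≡10, 29^16≡26, 29^32≡10, 29^64≡26, 29^128≡10, 29^256≡26, 29^512≡10, 29^1024≡26.
Since 1823 = 1 + 2 + 4 + 8 + 16 + 256 + 512 + 1024 in binary, 29^1823 ≡ 29·27·26·10·26·26·10·26 ≡ 23 (mod 37).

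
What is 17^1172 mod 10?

The units digit of 17^n cycles with period 4: 7, 9, 3, 1, …
1172 leaves remainder 0 on division by 4, so 17^1172 ends in 1.

1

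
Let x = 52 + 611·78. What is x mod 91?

611·78 = 47658.
47658 mod 91 = 65 (since 523·91 = 47593).
(52 + 65) mod 91 = 26.

26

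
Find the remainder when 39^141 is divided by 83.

By repeated squaring mod 83: 39^1≡39, 39^2≡27, 39^4≡65, 39^8≡75, 39^16≡64, 39^32≡29, 39^64≡11, 39^128≡38.
141 = 1 + 4 + 8 + 128, so 39^141 ≡ 39·65·75·38 ≡ 15 (mod 83).

15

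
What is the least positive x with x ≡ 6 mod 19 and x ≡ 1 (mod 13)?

196

x ≡ 1 (mod 13) gives x ∈ {1, 14, 27, 40, 53, 66, 79, 92, …}.
The first of these with x mod 19 = 6 is 196.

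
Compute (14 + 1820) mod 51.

Dividing 1820 by 51 gives quotient 35 and remainder 35.
(14 + 35) mod 51 = 49.

49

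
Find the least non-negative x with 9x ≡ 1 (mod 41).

9⁻¹ ≡ 32 (mod 41) because 9·32 = 288 = 7·41 + 1.
So x ≡ 32·1 = 32 ≡ 32 (mod 41).

32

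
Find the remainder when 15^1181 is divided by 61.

12

Square-and-reduce mod 61: 15^1≡15, 15^2≡42, 15^4≡56, 15^8≡25, 15^16≡15, 15^32≡42, 15^64≡56, 15^128≡25, 15^256≡15, 15^512≡42, 15^1024≡56.
Since 1181 = 1 + 4 + 8 + 16 + 128 + 1024 in binary, 15^1181 ≡ 15·56·25·15·25·56 ≡ 12 (mod 61).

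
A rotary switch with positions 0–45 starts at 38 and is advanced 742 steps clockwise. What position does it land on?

742 mod 46 = 6 (since 16·46 = 736).
(38 + 6) mod 46 = 44.

44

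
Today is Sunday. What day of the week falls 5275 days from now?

5275 mod 7 = 4 (since 753·7 = 5271).
Sunday + 4 days → Thursday.

Thursday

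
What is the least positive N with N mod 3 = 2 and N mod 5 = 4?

x ≡ 2 (mod 3) gives x ∈ {2, 5, 8, 11, 14}.
The first of these with x mod 5 = 4 is 14.

14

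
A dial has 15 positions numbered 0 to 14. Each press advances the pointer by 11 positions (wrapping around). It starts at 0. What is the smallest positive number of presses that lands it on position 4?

The inverse of 11 mod 15 is 11 (since 11·11 = 121 ≡ 1).
So x ≡ 11·4 = 44 ≡ 14 (mod 15).

14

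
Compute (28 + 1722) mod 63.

Dividing 1722 by 63 gives quotient 27 and remainder 21.
(28 + 21) mod 63 = 49.

49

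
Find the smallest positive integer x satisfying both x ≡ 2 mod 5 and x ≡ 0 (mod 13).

52

x ≡ 2 (mod 5) gives x ∈ {2, 7, 12, 17, 22, 27, 32, 37, …}.
The first of these with x mod 13 = 0 is 52.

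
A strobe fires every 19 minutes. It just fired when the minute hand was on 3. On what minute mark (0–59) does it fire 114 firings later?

114·19 = 2166.
Dividing 2166 by 60 gives quotient 36 and remainder 6.
(3 + 6) mod 60 = 9.

9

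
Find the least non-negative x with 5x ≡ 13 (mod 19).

The inverse of 5 mod 19 is 4 (since 5·4 = 20 ≡ 1).
So x ≡ 4·13 = 52 ≡ 14 (mod 19).

14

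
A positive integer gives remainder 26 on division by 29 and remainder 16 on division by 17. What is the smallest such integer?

84

Since 17·12 ≡ 1 (mod 29), take x = 16 + 17·((26−16)·12 mod 29) = 16 + 17·4 = 84.
Check: 84 mod 29 = 26, 84 mod 17 = 16.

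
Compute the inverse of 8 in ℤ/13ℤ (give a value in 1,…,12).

5

8·5 = 40 = 3·13 + 1, so 8⁻¹ ≡ 5 (mod 13).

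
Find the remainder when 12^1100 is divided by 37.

33

Successive squares of 12 mod 37: 12^1≡12, 12^2≡33, 12^4≡16, 12^8≡34, 12^16≡9, 12^32≡7, 12^64≡12, 12^128≡33, 12^256≡16, 12^512≡34, 12^1024≡9.
1100 = 4 + 8 + 64 + 1024, so 12^1100 ≡ 16·34·12·9 ≡ 33 (mod 37).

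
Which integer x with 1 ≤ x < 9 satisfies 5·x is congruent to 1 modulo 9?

2

5·2 = 10 = 1·9 + 1, so 5⁻¹ ≡ 2 (mod 9).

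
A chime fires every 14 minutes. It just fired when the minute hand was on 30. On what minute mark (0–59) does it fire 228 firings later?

42

228·14 = 3192.
3192 mod 60 = 12 (since 53·60 = 3180).
(30 + 12) mod 60 = 42.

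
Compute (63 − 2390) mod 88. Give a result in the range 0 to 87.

2390 mod 88 = 14 (since 27·88 = 2376).
(63 − 14) mod 88 = 49.

49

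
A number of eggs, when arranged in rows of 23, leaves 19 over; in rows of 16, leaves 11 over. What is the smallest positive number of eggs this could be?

x ≡ 11 (mod 16) gives x ∈ {11, 27, 43, 59, 75, 91, 107, 123, …}.
The first of these with x mod 23 = 19 is 203.

203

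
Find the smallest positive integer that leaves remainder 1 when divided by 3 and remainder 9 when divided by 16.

25

x ≡ 1 (mod 3) gives x ∈ {1, 4, 7, 10, 13, 16, 19, 22, …}.
The first of these with x mod 16 = 9 is 25.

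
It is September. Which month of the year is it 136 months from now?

Dividing 136 by 12 gives quotient 11 and remainder 4.
September + 4 months → January.

January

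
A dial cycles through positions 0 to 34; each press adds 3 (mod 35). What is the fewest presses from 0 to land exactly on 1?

12

3·12 = 36 = 1·35 + 1, so 3⁻¹ ≡ 12 (mod 35).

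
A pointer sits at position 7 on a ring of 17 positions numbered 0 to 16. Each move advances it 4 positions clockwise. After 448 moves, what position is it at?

448·4 = 1792.
1792 = 105·17 + 7, so 1792 mod 17 = 7.
(7 + 7) mod 17 = 14.

14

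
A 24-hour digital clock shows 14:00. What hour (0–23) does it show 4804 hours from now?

4804 mod 24 = 4 (since 200·24 = 4800).
(14 + 4) mod 24 = 18.

18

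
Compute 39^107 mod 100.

79

By repeated squaring mod 100: 39^1≡39, 39^2≡21, 39^4≡41, 39^8≡81, 39^16≡61, 39^32≡21, 39^64≡41.
Since 107 = 1 + 2 + 8 + 32 + 64 in binary, 39^107 ≡ 39·21·81·21·41 ≡ 79 (mod 100).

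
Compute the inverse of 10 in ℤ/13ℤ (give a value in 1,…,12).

10·4 = 40 = 3·13 + 1, so 10⁻¹ ≡ 4 (mod 13).

4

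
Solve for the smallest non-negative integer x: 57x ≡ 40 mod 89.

57⁻¹ ≡ 25 (mod 89) because 57·25 = 1425 = 16·89 + 1.
So x ≡ 25·40 = 1000 ≡ 21 (mod 89).

21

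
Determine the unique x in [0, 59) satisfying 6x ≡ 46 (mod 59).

47

The inverse of 6 mod 59 is 10 (since 6·10 = 60 ≡ 1).
So x ≡ 10·46 = 460 ≡ 47 (mod 59).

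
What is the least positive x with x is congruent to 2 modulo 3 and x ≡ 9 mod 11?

x ≡ 2 (mod 3) gives x ∈ {2, 5, 8, 11, 14, 17, 20}.
The first of these with x mod 11 = 9 is 20.

20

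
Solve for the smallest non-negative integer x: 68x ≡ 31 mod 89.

68⁻¹ ≡ 72 (mod 89) because 68·72 = 4896 = 55·89 + 1.
So x ≡ 72·31 = 2232 ≡ 7 (mod 89).
Check: 68·7 = 476 = 5·89 + 31.

7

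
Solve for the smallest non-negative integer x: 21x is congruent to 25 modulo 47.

21⁻¹ ≡ 9 (mod 47) because 21·9 = 189 = 4·47 + 1.
So x ≡ 9·25 = 225 ≡ 37 (mod 47).

37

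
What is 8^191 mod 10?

2

The units digit of 8^n cycles with period 4: 8, 4, 2, 6, …
191 mod 4 = 3, so the last digit matches 8^3 = 2.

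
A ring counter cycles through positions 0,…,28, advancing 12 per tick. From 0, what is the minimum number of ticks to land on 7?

The inverse of 12 mod 29 is 17 (since 12·17 = 204 ≡ 1).
So x ≡ 17·7 = 119 ≡ 3 (mod 29).
Check: 12·3 = 36 = 1·29 + 7.

3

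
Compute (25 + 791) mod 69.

57

791 mod 69 = 32 (since 11·69 = 759).
(25 + 32) mod 69 = 57.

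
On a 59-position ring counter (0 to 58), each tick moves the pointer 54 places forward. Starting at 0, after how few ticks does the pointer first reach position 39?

54⁻¹ ≡ 47 (mod 59) because 54·47 = 2538 = 43·59 + 1.
Multiplying both sides by 47: x ≡ 47·39 = 1833 ≡ 4 (mod 59).

4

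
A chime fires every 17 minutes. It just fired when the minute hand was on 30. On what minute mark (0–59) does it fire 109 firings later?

109·17 = 1853.
1853 − 30·60 = 53, so 1853 ≡ 53 (mod 60).
(30 + 53) mod 60 = 23.

23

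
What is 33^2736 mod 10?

1

The units digit of 33^n cycles with period 4: 3, 9, 7, 1, …
2736 leaves remainder 0 on division by 4, so 33^2736 ends in 1.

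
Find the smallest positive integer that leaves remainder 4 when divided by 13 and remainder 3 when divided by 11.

69

x ≡ 3 (mod 11) gives x ∈ {3, 14, 25, 36, 47, 58, 69}.
The first of these with x mod 13 = 4 is 69.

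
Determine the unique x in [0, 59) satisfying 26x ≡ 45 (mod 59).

26⁻¹ ≡ 25 (mod 59) because 26·25 = 650 = 11·59 + 1.
Multiplying both sides by 25: x ≡ 25·45 = 1125 ≡ 4 (mod 59).

4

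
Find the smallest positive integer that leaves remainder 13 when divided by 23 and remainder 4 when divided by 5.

59

Since 5·14 ≡ 1 (mod 23), take x = 4 + 5·((13−4)·14 mod 23) = 4 + 5·11 = 59.
Check: 59 mod 23 = 13, 59 mod 5 = 4.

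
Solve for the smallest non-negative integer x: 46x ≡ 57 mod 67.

The inverse of 46 mod 67 is 51 (since 46·51 = 2346 ≡ 1).
Multiplying both sides by 51: x ≡ 51·57 = 2907 ≡ 26 (mod 67).
Check: 46·26 = 1196 = 17·67 + 57.

26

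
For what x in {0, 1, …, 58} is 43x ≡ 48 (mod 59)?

43⁻¹ ≡ 11 (mod 59) because 43·11 = 473 = 8·59 + 1.
Multiplying both sides by 11: x ≡ 11·48 = 528 ≡ 56 (mod 59).

56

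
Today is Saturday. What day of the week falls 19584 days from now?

Thursday

Dividing 19584 by 7 gives quotient 2797 and remainder 5.
Saturday + 5 days → Thursday.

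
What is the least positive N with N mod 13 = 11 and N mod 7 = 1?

x ≡ 1 (mod 7) gives x ∈ {1, 8, 15, 22, 29, 36, 43, 50}.
The first of these with x mod 13 = 11 is 50.

50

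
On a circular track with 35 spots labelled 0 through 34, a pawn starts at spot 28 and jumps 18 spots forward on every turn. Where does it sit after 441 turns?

21

441·18 = 7938.
7938 − 226·35 = 28, so 7938 ≡ 28 (mod 35).
(28 + 28) mod 35 = 21.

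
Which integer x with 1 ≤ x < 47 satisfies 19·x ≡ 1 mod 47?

47 = 2·19 + 9
19 = 2·9 + 1
9 = 9·1 + 0
Back-substituting gives 19·5 ≡ 1 (mod 47).

5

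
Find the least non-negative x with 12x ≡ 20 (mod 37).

12⁻¹ ≡ 34 (mod 37) because 12·34 = 408 = 11·37 + 1.
Multiplying both sides by 34: x ≡ 34·20 = 680 ≡ 14 (mod 37).
Check: 12·14 = 168 = 4·37 + 20.

14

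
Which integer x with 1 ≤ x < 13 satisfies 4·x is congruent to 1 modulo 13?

10

4·10 = 40 = 3·13 + 1, so 4⁻¹ ≡ 10 (mod 13).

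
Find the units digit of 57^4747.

3

Powers of 7 mod 10 repeat with period 4: 7, 9, 3, 1.
4747 leaves remainder 3 on division by 4, so 57^4747 ends in 3.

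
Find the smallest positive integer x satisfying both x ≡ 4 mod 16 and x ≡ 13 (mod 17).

Since 17·1 ≡ 1 (mod 16), take x = 13 + 17·((4−13)·1 mod 16) = 13 + 17·7 = 132.
Check: 132 mod 16 = 4, 132 mod 17 = 13.

132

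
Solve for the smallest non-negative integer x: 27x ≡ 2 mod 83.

80

27⁻¹ ≡ 40 (mod 83) because 27·40 = 1080 = 13·83 + 1.
Multiplying both sides by 40: x ≡ 40·2 = 80 ≡ 80 (mod 83).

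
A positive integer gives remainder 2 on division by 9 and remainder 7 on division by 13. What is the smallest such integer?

20

x ≡ 2 (mod 9) gives x ∈ {2, 11, 20}.
The first of these with x mod 13 = 7 is 20.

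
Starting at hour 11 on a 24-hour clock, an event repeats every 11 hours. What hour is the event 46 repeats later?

46·11 = 506.
506 = 21·24 + 2, so 506 mod 24 = 2.
(11 + 2) mod 24 = 13.

13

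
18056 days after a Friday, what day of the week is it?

18056 − 2579·7 = 3, so 18056 ≡ 3 (mod 7).
Friday + 3 days → Monday.

Monday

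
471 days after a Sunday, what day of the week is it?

Tuesday

471 mod 7 = 2 (since 67·7 = 469).
Sunday + 2 days → Tuesday.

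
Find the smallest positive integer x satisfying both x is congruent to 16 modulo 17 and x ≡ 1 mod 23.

Since 23·3 ≡ 1 (mod 17), take x = 1 + 23·((16−1)·3 mod 17) = 1 + 23·11 = 254.
Check: 254 mod 17 = 16, 254 mod 23 = 1.

254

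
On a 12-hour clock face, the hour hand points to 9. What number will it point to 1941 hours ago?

1941 mod 12 = 9 (since 161·12 = 1932).
9 − 9 → 12 on a 12-hour dial.

12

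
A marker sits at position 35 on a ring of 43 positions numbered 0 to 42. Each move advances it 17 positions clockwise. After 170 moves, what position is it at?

170·17 = 2890.
Dividing 2890 by 43 gives quotient 67 and remainder 9.
(35 + 9) mod 43 = 1.

1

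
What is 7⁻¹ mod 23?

7·10 = 70 = 3·23 + 1, so 7⁻¹ ≡ 10 (mod 23).

10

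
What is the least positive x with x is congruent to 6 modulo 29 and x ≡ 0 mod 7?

Since 7·25 ≡ 1 (mod 29), take x = 0 + 7·((6−0)·25 mod 29) = 0 + 7·5 = 35.
Check: 35 mod 29 = 6, 35 mod 7 = 0.

35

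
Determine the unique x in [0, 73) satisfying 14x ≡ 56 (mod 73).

4

14⁻¹ ≡ 47 (mod 73) because 14·47 = 658 = 9·73 + 1.
Multiplying both sides by 47: x ≡ 47·56 = 2632 ≡ 4 (mod 73).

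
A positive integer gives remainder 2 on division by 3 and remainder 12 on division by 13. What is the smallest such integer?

38

x ≡ 2 (mod 3) gives x ∈ {2, 5, 8, 11, 14, 17, 20, 23, …}.
The first of these with x mod 13 = 12 is 38.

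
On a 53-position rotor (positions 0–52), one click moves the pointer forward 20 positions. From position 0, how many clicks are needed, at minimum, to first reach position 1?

8

20·8 = 160 = 3·53 + 1, so 20⁻¹ ≡ 8 (mod 53).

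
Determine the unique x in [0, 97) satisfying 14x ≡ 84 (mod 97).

6

14⁻¹ ≡ 7 (mod 97) because 14·7 = 98 = 1·97 + 1.
So x ≡ 7·84 = 588 ≡ 6 (mod 97).
Check: 14·6 = 84 = 0·97 + 84.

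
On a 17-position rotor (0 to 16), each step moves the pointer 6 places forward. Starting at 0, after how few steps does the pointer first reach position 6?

1

6⁻¹ ≡ 3 (mod 17) because 6·3 = 18 = 1·17 + 1.
So x ≡ 3·6 = 18 ≡ 1 (mod 17).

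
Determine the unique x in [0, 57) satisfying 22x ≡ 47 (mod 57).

The inverse of 22 mod 57 is 13 (since 22·13 = 286 ≡ 1).
So x ≡ 13·47 = 611 ≡ 41 (mod 57).
Check: 22·41 = 902 = 15·57 + 47.

41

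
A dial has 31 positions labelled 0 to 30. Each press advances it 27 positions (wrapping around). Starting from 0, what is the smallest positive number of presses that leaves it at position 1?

31 = 1·27 + 4
27 = 6·4 + 3
4 = 1·3 + 1
3 = 3·1 + 0
Back-substituting gives 27·23 ≡ 1 (mod 31).

23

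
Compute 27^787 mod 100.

Successive squares of 27 mod 100: 27^1≡27, 27^2≡29, 27^4≡41, 27^8≡81, 27^16≡61, 27^32≡21, 27^64≡41, 27^128≡81, 27^256≡61, 27^512≡21.
787 = 1 + 2 + 16 + 256 + 512, so 27^787 ≡ 27·29·61·61·21 ≡ 3 (mod 100).

3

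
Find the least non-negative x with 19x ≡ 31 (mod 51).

19⁻¹ ≡ 43 (mod 51) because 19·43 = 817 = 16·51 + 1.
Multiplying both sides by 43: x ≡ 43·31 = 1333 ≡ 7 (mod 51).

7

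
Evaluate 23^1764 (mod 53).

1

Square-and-reduce mod 53: 23^1≡23, 23^2≡52, 23^4≡1, 23^8≡1, 23^16≡1, 23^32≡1, 23^64≡1, 23^128≡1, 23^256≡1, 23^512≡1, 23^1024≡1.
Since 1764 = 4 + 32 + 64 + 128 + 512 + 1024 in binary, 23^1764 ≡ 1·1·1·1·1·1 ≡ 1 (mod 53).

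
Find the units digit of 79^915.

9

The units digit of 79^n cycles with period 2: 9, 1, …
915 leaves remainder 1 on division by 2, so 79^915 ends in 9.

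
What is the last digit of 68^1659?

The units digit of 68^n cycles with period 4: 8, 4, 2, 6, …
1659 mod 4 = 3, so the last digit matches 8^3 = 2.

2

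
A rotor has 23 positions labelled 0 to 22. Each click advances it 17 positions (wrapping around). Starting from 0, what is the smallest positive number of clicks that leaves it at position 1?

17·19 = 323 = 14·23 + 1, so 17⁻¹ ≡ 19 (mod 23).

19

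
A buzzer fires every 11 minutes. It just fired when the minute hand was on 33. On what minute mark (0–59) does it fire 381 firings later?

381·11 = 4191.
4191 mod 60 = 51 (since 69·60 = 4140).
(33 + 51) mod 60 = 24.

24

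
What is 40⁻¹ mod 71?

16

71 = 1·40 + 31
40 = 1·31 + 9
31 = 3·9 + 4
9 = 2·4 + 1
4 = 4·1 + 0
Back-substituting gives 40·16 ≡ 1 (mod 71).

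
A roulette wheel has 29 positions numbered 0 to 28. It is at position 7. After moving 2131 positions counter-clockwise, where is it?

2131 − 73·29 = 14, so 2131 ≡ 14 (mod 29).
(7 − 14) mod 29 = 22.

22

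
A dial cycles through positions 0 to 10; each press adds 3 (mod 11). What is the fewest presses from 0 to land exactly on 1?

4

3·4 = 12 = 1·11 + 1, so 3⁻¹ ≡ 4 (mod 11).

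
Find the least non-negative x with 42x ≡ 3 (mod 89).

70

42⁻¹ ≡ 53 (mod 89) because 42·53 = 2226 = 25·89 + 1.
So x ≡ 53·3 = 159 ≡ 70 (mod 89).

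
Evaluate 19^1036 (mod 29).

1

Successive squares of 19 mod 29: 19^1≡19, 19^2≡13, 19^4≡24, 19^8≡25, 19^16≡16, 19^32≡24, 19^64≡25, 19^128≡16, 19^256≡24, 19^512≡25, 19^1024≡16.
1036 = 4 + 8 + 1024, so 19^1036 ≡ 24·25·16 ≡ 1 (mod 29).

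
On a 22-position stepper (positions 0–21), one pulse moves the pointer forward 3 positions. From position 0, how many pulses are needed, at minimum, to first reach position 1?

15

3·15 = 45 = 2·22 + 1, so 3⁻¹ ≡ 15 (mod 22).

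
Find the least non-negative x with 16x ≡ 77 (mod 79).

69

The inverse of 16 mod 79 is 5 (since 16·5 = 80 ≡ 1).
So x ≡ 5·77 = 385 ≡ 69 (mod 79).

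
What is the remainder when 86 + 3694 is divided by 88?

84

Dividing 3694 by 88 gives quotient 41 and remainder 86.
(86 + 86) mod 88 = 84.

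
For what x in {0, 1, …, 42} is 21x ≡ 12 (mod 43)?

21⁻¹ ≡ 41 (mod 43) because 21·41 = 861 = 20·43 + 1.
So x ≡ 41·12 = 492 ≡ 19 (mod 43).

19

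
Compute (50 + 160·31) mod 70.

160·31 = 4960.
4960 = 70·70 + 60, so 4960 mod 70 = 60.
(50 + 60) mod 70 = 40.

40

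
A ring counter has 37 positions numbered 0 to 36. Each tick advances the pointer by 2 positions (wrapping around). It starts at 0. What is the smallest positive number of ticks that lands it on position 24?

12

2⁻¹ ≡ 19 (mod 37) because 2·19 = 38 = 1·37 + 1.
Multiplying both sides by 19: x ≡ 19·24 = 456 ≡ 12 (mod 37).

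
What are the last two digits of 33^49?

Square-and-reduce mod 100: 33^1≡33, 33^2≡89, 33^4≡21, 33^8≡41, 33^16≡81, 33^32≡61.
49 = 1 + 16 + 32, so 33^49 ≡ 33·81·61 ≡ 53 (mod 100).

53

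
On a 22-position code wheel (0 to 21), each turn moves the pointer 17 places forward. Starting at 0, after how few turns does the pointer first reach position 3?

17

17⁻¹ ≡ 13 (mod 22) because 17·13 = 221 = 10·22 + 1.
Multiplying both sides by 13: x ≡ 13·3 = 39 ≡ 17 (mod 22).
Check: 17·17 = 289 = 13·22 + 3.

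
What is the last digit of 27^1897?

The units digit of 27^n cycles with period 4: 7, 9, 3, 1, …
1897 mod 4 = 1, so the last digit matches 7^1 = 7.

7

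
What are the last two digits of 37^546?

09

Successive squares of 37 mod 100: 37^1≡37, 37^2≡69, 37^4≡61, 37^8≡21, 37^16≡41, 37^32≡81, 37^64≡61, 37^128≡21, 37^256≡41, 37^512≡81.
546 = 2 + 32 + 512, so 37^546 ≡ 69·81·81 ≡ 9 (mod 100).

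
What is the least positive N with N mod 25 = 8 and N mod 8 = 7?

x ≡ 7 (mod 8) gives x ∈ {7, 15, 23, 31, 39, 47, 55, 63, …}.
The first of these with x mod 25 = 8 is 183.

183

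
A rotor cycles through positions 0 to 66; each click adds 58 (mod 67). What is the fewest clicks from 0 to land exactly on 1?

58·52 = 3016 = 45·67 + 1, so 58⁻¹ ≡ 52 (mod 67).

52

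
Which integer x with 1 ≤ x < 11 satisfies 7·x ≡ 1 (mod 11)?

8

11 = 1·7 + 4
7 = 1·4 + 3
4 = 1·3 + 1
3 = 3·1 + 0
Back-substituting gives 7·8 ≡ 1 (mod 11).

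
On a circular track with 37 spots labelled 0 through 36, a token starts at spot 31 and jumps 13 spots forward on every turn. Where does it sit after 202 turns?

30

202·13 = 2626.
Dividing 2626 by 37 gives quotient 70 and remainder 36.
(31 + 36) mod 37 = 30.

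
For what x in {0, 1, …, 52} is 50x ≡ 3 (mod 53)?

50⁻¹ ≡ 35 (mod 53) because 50·35 = 1750 = 33·53 + 1.
So x ≡ 35·3 = 105 ≡ 52 (mod 53).

52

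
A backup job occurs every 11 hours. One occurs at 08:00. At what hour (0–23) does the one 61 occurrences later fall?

7

61·11 = 671.
671 = 27·24 + 23, so 671 mod 24 = 23.
(8 + 23) mod 24 = 7.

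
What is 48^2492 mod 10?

The units digit of 48^n cycles with period 4: 8, 4, 2, 6, …
2492 leaves remainder 0 on division by 4, so 48^2492 ends in 6.

6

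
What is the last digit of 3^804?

1

Last digits of 3^n: 3, 9, 7, 1 (period 4).
804 leaves remainder 0 on division by 4, so 3^804 ends in 1.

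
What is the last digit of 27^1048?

Powers of 7 mod 10 repeat with period 4: 7, 9, 3, 1.
1048 mod 4 = 0, so the last digit matches 7^4 = 1.

1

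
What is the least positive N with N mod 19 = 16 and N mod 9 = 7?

x ≡ 7 (mod 9) gives x ∈ {7, 16}.
The first of these with x mod 19 = 16 is 16.

16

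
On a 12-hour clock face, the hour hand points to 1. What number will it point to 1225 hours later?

1225 − 102·12 = 1, so 1225 ≡ 1 (mod 12).
1 + 1 → 2 on a 12-hour dial.

2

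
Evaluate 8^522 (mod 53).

Square-and-reduce mod 53: 8^1≡8, 8^2≡11, 8^4≡15, 8^8≡13, 8^16≡10, 8^32≡47, 8^64≡36, 8^128≡24, 8^256≡46, 8^512≡49.
522 = 2 + 8 + 512, so 8^522 ≡ 11·13·49 ≡ 11 (mod 53).

11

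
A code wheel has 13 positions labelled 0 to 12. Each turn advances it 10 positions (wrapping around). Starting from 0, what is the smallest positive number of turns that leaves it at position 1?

10·4 = 40 = 3·13 + 1, so 10⁻¹ ≡ 4 (mod 13).

4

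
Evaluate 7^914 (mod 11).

Successive squares of 7 mod 11: 7^1≡7, 7^2≡5, 7^4≡3, 7^8≡9, 7^16≡4, 7^32≡5, 7^64≡3, 7^128≡9, 7^256≡4, 7^512≡5.
Since 914 = 2 + 16 + 128 + 256 + 512 in binary, 7^914 ≡ 5·4·9·4·5 ≡ 3 (mod 11).

3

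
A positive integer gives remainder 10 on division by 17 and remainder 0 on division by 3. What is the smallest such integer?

x ≡ 0 (mod 3) gives x ∈ {0, 3, 6, 9, 12, 15, 18, 21, …}.
The first of these with x mod 17 = 10 is 27.

27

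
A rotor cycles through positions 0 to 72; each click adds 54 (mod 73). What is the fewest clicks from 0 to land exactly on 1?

23

73 = 1·54 + 19
54 = 2·19 + 16
19 = 1·16 + 3
16 = 5·3 + 1
3 = 3·1 + 0
Back-substituting gives 54·23 ≡ 1 (mod 73).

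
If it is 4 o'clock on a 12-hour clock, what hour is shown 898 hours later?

898 = 74·12 + 10, so 898 mod 12 = 10.
4 + 10 → 2 on a 12-hour dial.

2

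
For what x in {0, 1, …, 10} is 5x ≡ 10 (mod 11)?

2

5⁻¹ ≡ 9 (mod 11) because 5·9 = 45 = 4·11 + 1.
Multiplying both sides by 9: x ≡ 9·10 = 90 ≡ 2 (mod 11).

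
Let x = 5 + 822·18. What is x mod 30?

822·18 = 14796.
14796 − 493·30 = 6, so 14796 ≡ 6 (mod 30).
(5 + 6) mod 30 = 11.

11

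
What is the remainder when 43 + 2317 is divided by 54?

38

2317 − 42·54 = 49, so 2317 ≡ 49 (mod 54).
(43 + 49) mod 54 = 38.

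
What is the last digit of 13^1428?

1

The units digit of 13^n cycles with period 4: 3, 9, 7, 1, …
1428 mod 4 = 0, so the last digit matches 3^4 = 1.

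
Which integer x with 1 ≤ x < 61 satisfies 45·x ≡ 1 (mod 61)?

19

45·19 = 855 = 14·61 + 1, so 45⁻¹ ≡ 19 (mod 61).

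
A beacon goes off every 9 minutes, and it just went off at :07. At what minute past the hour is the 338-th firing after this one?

49

338·9 = 3042.
3042 = 50·60 + 42, so 3042 mod 60 = 42.
(7 + 42) mod 60 = 49.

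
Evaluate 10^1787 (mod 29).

Square-and-reduce mod 29: 10^1≡10, 10^2≡13, 10^4≡24, 10^8≡25, 10^16≡16, 10^32≡24, 10^64≡25, 10^128≡16, 10^256≡24, 10^512≡25, 10^1024≡16.
Since 1787 = 1 + 2 + 8 + 16 + 32 + 64 + 128 + 512 + 1024 in binary, 10^1787 ≡ 10·13·25·16·24·25·16·25·16 ≡ 11 (mod 29).

11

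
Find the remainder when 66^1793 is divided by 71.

17

Square-and-reduce mod 71: 66^1≡66, 66^2≡25, 66^4≡57, 66^8≡54, 66^16≡5, 66^32≡25, 66^64≡57, 66^128≡54, 66^256≡5, 66^512≡25, 66^1024≡57.
1793 = 1 + 256 + 512 + 1024, so 66^1793 ≡ 66·5·25·57 ≡ 17 (mod 71).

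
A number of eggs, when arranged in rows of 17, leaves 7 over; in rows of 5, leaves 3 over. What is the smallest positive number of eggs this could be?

58

x ≡ 3 (mod 5) gives x ∈ {3, 8, 13, 18, 23, 28, 33, 38, …}.
The first of these with x mod 17 = 7 is 58.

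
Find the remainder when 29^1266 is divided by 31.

2

Successive squares of 29 mod 31: 29^1≡29, 29^2≡4, 29^4≡16, 29^8≡8, 29^16≡2, 29^32≡4, 29^64≡16, 29^128≡8, 29^256≡2, 29^512≡4, 29^1024≡16.
Since 1266 = 2 + 16 + 32 + 64 + 128 + 1024 in binary, 29^1266 ≡ 4·2·4·16·8·16 ≡ 2 (mod 31).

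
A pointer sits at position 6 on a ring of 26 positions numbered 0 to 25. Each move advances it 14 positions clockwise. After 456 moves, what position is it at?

20

456·14 = 6384.
6384 mod 26 = 14 (since 245·26 = 6370).
(6 + 14) mod 26 = 20.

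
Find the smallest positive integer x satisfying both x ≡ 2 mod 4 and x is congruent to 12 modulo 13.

38

x ≡ 2 (mod 4) gives x ∈ {2, 6, 10, 14, 18, 22, 26, 30, …}.
The first of these with x mod 13 = 12 is 38.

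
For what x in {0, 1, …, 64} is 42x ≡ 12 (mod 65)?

42⁻¹ ≡ 48 (mod 65) because 42·48 = 2016 = 31·65 + 1.
So x ≡ 48·12 = 576 ≡ 56 (mod 65).
Check: 42·56 = 2352 = 36·65 + 12.

56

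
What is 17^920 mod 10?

Powers of 7 mod 10 repeat with period 4: 7, 9, 3, 1.
920 leaves remainder 0 on division by 4, so 17^920 ends in 1.

1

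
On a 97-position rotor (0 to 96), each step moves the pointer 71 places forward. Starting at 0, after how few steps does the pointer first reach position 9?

78

The inverse of 71 mod 97 is 41 (since 71·41 = 2911 ≡ 1).
So x ≡ 41·9 = 369 ≡ 78 (mod 97).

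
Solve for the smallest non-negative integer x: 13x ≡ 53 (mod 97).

The inverse of 13 mod 97 is 15 (since 13·15 = 195 ≡ 1).
So x ≡ 15·53 = 795 ≡ 19 (mod 97).
Check: 13·19 = 247 = 2·97 + 53.

19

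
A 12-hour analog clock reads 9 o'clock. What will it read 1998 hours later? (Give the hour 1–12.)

3

1998 − 166·12 = 6, so 1998 ≡ 6 (mod 12).
9 + 6 → 3 on a 12-hour dial.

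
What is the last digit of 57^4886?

9

Powers of 7 mod 10 repeat with period 4: 7, 9, 3, 1.
4886 mod 4 = 2, so the last digit matches 7^2 = 9.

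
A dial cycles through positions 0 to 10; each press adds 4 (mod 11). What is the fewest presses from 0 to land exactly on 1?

4·3 = 12 = 1·11 + 1, so 4⁻¹ ≡ 3 (mod 11).

3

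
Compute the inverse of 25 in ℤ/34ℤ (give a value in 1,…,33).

34 = 1·25 + 9
25 = 2·9 + 7
9 = 1·7 + 2
7 = 3·2 + 1
2 = 2·1 + 0
Back-substituting gives 25·15 ≡ 1 (mod 34).

15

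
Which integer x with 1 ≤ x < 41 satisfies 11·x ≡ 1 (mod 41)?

15

41 = 3·11 + 8
11 = 1·8 + 3
8 = 2·3 + 2
3 = 1·2 + 1
2 = 2·1 + 0
Back-substituting gives 11·15 ≡ 1 (mod 41).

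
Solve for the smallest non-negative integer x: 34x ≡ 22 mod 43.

34⁻¹ ≡ 19 (mod 43) because 34·19 = 646 = 15·43 + 1.
So x ≡ 19·22 = 418 ≡ 31 (mod 43).

31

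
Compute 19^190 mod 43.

Successive squares of 19 mod 43: 19^1≡19, 19^2≡17, 19^4≡31, 19^8≡15, 19^16≡10, 19^32≡14, 19^64≡24, 19^128≡17.
190 = 2 + 4 + 8 + 16 + 32 + 128, so 19^190 ≡ 17·31·15·10·14·17 ≡ 24 (mod 43).

24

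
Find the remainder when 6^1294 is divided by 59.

Successive squares of 6 mod 59: 6^1≡6, 6^2≡36, 6^4≡57, 6^8≡4, 6^16≡16, 6^32≡20, 6^64≡46, 6^128≡51, 6^256≡5, 6^512≡25, 6^1024≡35.
1294 = 2 + 4 + 8 + 256 + 1024, so 6^1294 ≡ 36·57·4·5·35 ≡ 45 (mod 59).

45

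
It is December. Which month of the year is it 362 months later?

February

362 − 30·12 = 2, so 362 ≡ 2 (mod 12).
December + 2 months → February.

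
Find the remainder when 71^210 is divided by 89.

Successive squares of 71 mod 89: 71^1≡71, 71^2≡57, 71^4≡45, 71^8≡67, 71^16≡39, 71^32≡8, 71^64≡64, 71^128≡2.
210 = 2 + 16 + 64 + 128, so 71^210 ≡ 57·39·64·2 ≡ 11 (mod 89).

11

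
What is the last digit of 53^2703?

7

The units digit of 53^n cycles with period 4: 3, 9, 7, 1, …
2703 leaves remainder 3 on division by 4, so 53^2703 ends in 7.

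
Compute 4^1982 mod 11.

5

Successive squares of 4 mod 11: 4^1≡4, 4^2≡5, 4^4≡3, 4^8≡9, 4^16≡4, 4^32≡5, 4^64≡3, 4^128≡9, 4^256≡4, 4^512≡5, 4^1024≡3.
Since 1982 = 2 + 4 + 8 + 16 + 32 + 128 + 256 + 512 + 1024 in binary, 4^1982 ≡ 5·3·9·4·5·9·4·5·3 ≡ 5 (mod 11).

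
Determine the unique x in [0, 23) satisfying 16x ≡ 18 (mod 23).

4

16⁻¹ ≡ 13 (mod 23) because 16·13 = 208 = 9·23 + 1.
Multiplying both sides by 13: x ≡ 13·18 = 234 ≡ 4 (mod 23).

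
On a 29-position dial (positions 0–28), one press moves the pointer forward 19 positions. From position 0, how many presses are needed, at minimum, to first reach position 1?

26

19·26 = 494 = 17·29 + 1, so 19⁻¹ ≡ 26 (mod 29).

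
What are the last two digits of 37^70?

Square-and-reduce mod 100: 37^1≡37, 37^2≡69, 37^4≡61, 37^8≡21, 37^16≡41, 37^32≡81, 37^64≡61.
70 = 2 + 4 + 64, so 37^70 ≡ 69·61·61 ≡ 49 (mod 100).

49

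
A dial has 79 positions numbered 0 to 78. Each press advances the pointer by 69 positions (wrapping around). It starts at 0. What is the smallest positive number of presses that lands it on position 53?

The inverse of 69 mod 79 is 71 (since 69·71 = 4899 ≡ 1).
So x ≡ 71·53 = 3763 ≡ 50 (mod 79).
Check: 69·50 = 3450 = 43·79 + 53.

50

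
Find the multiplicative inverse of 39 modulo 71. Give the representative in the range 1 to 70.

51

39·51 = 1989 = 28·71 + 1, so 39⁻¹ ≡ 51 (mod 71).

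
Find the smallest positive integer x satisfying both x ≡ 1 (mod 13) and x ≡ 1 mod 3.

Since 3·9 ≡ 1 (mod 13), take x = 1 + 3·((1−1)·9 mod 13) = 1 + 3·0 = 1.
Check: 1 mod 13 = 1, 1 mod 3 = 1.

1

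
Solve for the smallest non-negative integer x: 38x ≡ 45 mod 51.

38⁻¹ ≡ 47 (mod 51) because 38·47 = 1786 = 35·51 + 1.
So x ≡ 47·45 = 2115 ≡ 24 (mod 51).

24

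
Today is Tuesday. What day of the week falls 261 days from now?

Thursday

Dividing 261 by 7 gives quotient 37 and remainder 2.
Tuesday + 2 days → Thursday.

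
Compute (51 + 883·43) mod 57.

883·43 = 37969.
37969 mod 57 = 7 (since 666·57 = 37962).
(51 + 7) mod 57 = 1.

1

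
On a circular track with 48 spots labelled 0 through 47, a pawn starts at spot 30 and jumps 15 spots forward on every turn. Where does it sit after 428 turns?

428·15 = 6420.
6420 − 133·48 = 36, so 6420 ≡ 36 (mod 48).
(30 + 36) mod 48 = 18.

18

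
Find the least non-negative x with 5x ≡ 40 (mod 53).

8

5⁻¹ ≡ 32 (mod 53) because 5·32 = 160 = 3·53 + 1.
Multiplying both sides by 32: x ≡ 32·40 = 1280 ≡ 8 (mod 53).
Check: 5·8 = 40 = 0·53 + 40.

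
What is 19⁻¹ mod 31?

18

31 = 1·19 + 12
19 = 1·12 + 7
12 = 1·7 + 5
7 = 1·5 + 2
5 = 2·2 + 1
2 = 2·1 + 0
Back-substituting gives 19·18 ≡ 1 (mod 31).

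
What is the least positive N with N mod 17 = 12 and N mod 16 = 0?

80

Since 16·16 ≡ 1 (mod 17), take x = 0 + 16·((12−0)·16 mod 17) = 0 + 16·5 = 80.
Check: 80 mod 17 = 12, 80 mod 16 = 0.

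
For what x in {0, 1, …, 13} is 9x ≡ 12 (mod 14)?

6

9⁻¹ ≡ 11 (mod 14) because 9·11 = 99 = 7·14 + 1.
Multiplying both sides by 11: x ≡ 11·12 = 132 ≡ 6 (mod 14).
Check: 9·6 = 54 = 3·14 + 12.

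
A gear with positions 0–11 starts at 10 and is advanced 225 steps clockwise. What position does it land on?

7

225 = 18·12 + 9, so 225 mod 12 = 9.
(10 + 9) mod 12 = 7.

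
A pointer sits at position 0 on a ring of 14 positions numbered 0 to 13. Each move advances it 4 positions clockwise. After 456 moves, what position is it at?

456·4 = 1824.
Dividing 1824 by 14 gives quotient 130 and remainder 4.
(0 + 4) mod 14 = 4.

4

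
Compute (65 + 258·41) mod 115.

258·41 = 10578.
10578 = 91·115 + 113, so 10578 mod 115 = 113.
(65 + 113) mod 115 = 63.

63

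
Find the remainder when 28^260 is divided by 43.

24

Successive squares of 28 mod 43: 28^1≡28, 28^2≡10, 28^4≡14, 28^8≡24, 28^16≡17, 28^32≡31, 28^64≡15, 28^128≡10, 28^256≡14.
260 = 4 + 256, so 28^260 ≡ 14·14 ≡ 24 (mod 43).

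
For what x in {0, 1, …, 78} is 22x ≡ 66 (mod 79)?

3

The inverse of 22 mod 79 is 18 (since 22·18 = 396 ≡ 1).
So x ≡ 18·66 = 1188 ≡ 3 (mod 79).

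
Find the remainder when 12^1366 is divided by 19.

7

By repeated squaring mod 19: 12^1≡12, 12^2≡11, 12^4≡7, 12^8≡11, 12^16≡7, 12^32≡11, 12^64≡7, 12^128≡11, 12^256≡7, 12^512≡11, 12^1024≡7.
Since 1366 = 2 + 4 + 16 + 64 + 256 + 1024 in binary, 12^1366 ≡ 11·7·7·7·7·7 ≡ 7 (mod 19).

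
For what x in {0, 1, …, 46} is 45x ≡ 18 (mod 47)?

38

The inverse of 45 mod 47 is 23 (since 45·23 = 1035 ≡ 1).
Multiplying both sides by 23: x ≡ 23·18 = 414 ≡ 38 (mod 47).
Check: 45·38 = 1710 = 36·47 + 18.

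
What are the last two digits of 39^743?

By repeated squaring mod 100: 39^1≡39, 39^2≡21, 39^4≡41, 39^8≡81, 39^16≡61, 39^32≡21, 39^64≡41, 39^128≡81, 39^256≡61, 39^512≡21.
Since 743 = 1 + 2 + 4 + 32 + 64 + 128 + 512 in binary, 39^743 ≡ 39·21·41·21·41·81·21 ≡ 19 (mod 100).

19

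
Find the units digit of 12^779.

The units digit of 12^n cycles with period 4: 2, 4, 8, 6, …
779 leaves remainder 3 on division by 4, so 12^779 ends in 8.

8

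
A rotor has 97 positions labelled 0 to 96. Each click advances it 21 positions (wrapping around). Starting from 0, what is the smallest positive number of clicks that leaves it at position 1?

97 = 4·21 + 13
21 = 1·13 + 8
13 = 1·8 + 5
8 = 1·5 + 3
5 = 1·3 + 2
3 = 1·2 + 1
2 = 2·1 + 0
Back-substituting gives 21·37 ≡ 1 (mod 97).

37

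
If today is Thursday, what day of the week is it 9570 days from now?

Friday

9570 = 1367·7 + 1, so 9570 mod 7 = 1.
Thursday + 1 day → Friday.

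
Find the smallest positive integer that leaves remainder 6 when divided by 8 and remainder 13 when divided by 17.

x ≡ 6 (mod 8) gives x ∈ {6, 14, 22, 30}.
The first of these with x mod 17 = 13 is 30.

30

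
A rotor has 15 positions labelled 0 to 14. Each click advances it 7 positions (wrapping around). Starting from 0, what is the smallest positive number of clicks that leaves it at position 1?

13

15 = 2·7 + 1
7 = 7·1 + 0
Back-substituting gives 7·13 ≡ 1 (mod 15).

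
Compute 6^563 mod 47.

By repeated squaring mod 47: 6^1≡6, 6^2≡36, 6^4≡27, 6^8≡24, 6^16≡12, 6^32≡3, 6^64≡9, 6^128≡34, 6^256≡28, 6^512≡32.
563 = 1 + 2 + 16 + 32 + 512, so 6^563 ≡ 6·36·12·3·32 ≡ 14 (mod 47).

14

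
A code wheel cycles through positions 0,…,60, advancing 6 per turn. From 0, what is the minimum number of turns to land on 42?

6⁻¹ ≡ 51 (mod 61) because 6·51 = 306 = 5·61 + 1.
So x ≡ 51·42 = 2142 ≡ 7 (mod 61).

7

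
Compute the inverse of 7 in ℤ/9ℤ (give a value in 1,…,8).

4

9 = 1·7 + 2
7 = 3·2 + 1
2 = 2·1 + 0
Back-substituting gives 7·4 ≡ 1 (mod 9).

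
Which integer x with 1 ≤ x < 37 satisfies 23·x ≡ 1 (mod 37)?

29

37 = 1·23 + 14
23 = 1·14 + 9
14 = 1·9 + 5
9 = 1·5 + 4
5 = 1·4 + 1
4 = 4·1 + 0
Back-substituting gives 23·29 ≡ 1 (mod 37).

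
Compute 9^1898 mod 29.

Successive squares of 9 mod 29: 9^1≡9, 9^2≡23, 9^4≡7, 9^8≡20, 9^16≡23, 9^32≡7, 9^64≡20, 9^128≡23, 9^256≡7, 9^512≡20, 9^1024≡23.
Since 1898 = 2 + 8 + 32 + 64 + 256 + 512 + 1024 in binary, 9^1898 ≡ 23·20·7·20·7·20·23 ≡ 20 (mod 29).

20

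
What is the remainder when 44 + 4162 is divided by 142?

88

4162 mod 142 = 44 (since 29·142 = 4118).
(44 + 44) mod 142 = 88.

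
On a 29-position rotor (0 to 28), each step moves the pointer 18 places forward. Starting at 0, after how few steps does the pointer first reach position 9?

15

The inverse of 18 mod 29 is 21 (since 18·21 = 378 ≡ 1).
Multiplying both sides by 21: x ≡ 21·9 = 189 ≡ 15 (mod 29).
Check: 18·15 = 270 = 9·29 + 9.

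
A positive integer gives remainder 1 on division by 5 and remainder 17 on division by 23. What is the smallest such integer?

86

Since 23·2 ≡ 1 (mod 5), take x = 17 + 23·((1−17)·2 mod 5) = 17 + 23·3 = 86.
Check: 86 mod 5 = 1, 86 mod 23 = 17.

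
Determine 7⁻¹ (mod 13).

2

13 = 1·7 + 6
7 = 1·6 + 1
6 = 6·1 + 0
Back-substituting gives 7·2 ≡ 1 (mod 13).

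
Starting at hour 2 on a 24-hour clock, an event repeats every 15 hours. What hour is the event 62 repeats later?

20

62·15 = 930.
930 mod 24 = 18 (since 38·24 = 912).
(2 + 18) mod 24 = 20.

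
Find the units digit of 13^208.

1

The units digit of 13^n cycles with period 4: 3, 9, 7, 1, …
208 mod 4 = 0, so the last digit matches 3^4 = 1.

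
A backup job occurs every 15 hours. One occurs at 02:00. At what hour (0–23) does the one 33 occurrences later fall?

33·15 = 495.
495 = 20·24 + 15, so 495 mod 24 = 15.
(2 + 15) mod 24 = 17.

17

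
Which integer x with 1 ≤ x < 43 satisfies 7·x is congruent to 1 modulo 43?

37

43 = 6·7 + 1
7 = 7·1 + 0
Back-substituting gives 7·37 ≡ 1 (mod 43).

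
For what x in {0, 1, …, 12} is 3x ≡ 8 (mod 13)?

The inverse of 3 mod 13 is 9 (since 3·9 = 27 ≡ 1).
So x ≡ 9·8 = 72 ≡ 7 (mod 13).

7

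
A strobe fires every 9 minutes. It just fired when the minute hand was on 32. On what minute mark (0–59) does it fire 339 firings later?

339·9 = 3051.
Dividing 3051 by 60 gives quotient 50 and remainder 51.
(32 + 51) mod 60 = 23.

23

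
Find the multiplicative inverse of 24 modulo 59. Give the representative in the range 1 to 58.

24·32 = 768 = 13·59 + 1, so 24⁻¹ ≡ 32 (mod 59).

32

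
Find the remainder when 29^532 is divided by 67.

By repeated squaring mod 67: 29^1≡29, 29^2≡37, 29^4≡29, 29^8≡37, 29^16≡29, 29^32≡37, 29^64≡29, 29^128≡37, 29^256≡29, 29^512≡37.
532 = 4 + 16 + 512, so 29^532 ≡ 29·29·37 ≡ 29 (mod 67).

29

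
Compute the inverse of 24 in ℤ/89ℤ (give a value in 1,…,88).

89 = 3·24 + 17
24 = 1·17 + 7
17 = 2·7 + 3
7 = 2·3 + 1
3 = 3·1 + 0
Back-substituting gives 24·26 ≡ 1 (mod 89).

26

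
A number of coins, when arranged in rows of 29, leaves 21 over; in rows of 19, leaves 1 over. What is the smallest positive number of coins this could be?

514

x ≡ 1 (mod 19) gives x ∈ {1, 20, 39, 58, 77, 96, 115, 134, …}.
The first of these with x mod 29 = 21 is 514.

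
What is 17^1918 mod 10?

9

The units digit of 17^n cycles with period 4: 7, 9, 3, 1, …
1918 leaves remainder 2 on division by 4, so 17^1918 ends in 9.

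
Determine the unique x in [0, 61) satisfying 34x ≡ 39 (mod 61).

46

The inverse of 34 mod 61 is 9 (since 34·9 = 306 ≡ 1).
So x ≡ 9·39 = 351 ≡ 46 (mod 61).
Check: 34·46 = 1564 = 25·61 + 39.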